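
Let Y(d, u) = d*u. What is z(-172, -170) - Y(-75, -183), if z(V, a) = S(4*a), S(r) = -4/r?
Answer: -2333249/170 ≈ -13725.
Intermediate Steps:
z(V, a) = -1/a (z(V, a) = -4*1/(4*a) = -1/a)
z(-172, -170) - Y(-75, -183) = -1/(-170) - (-75)*(-183) = -1*(-1/170) - 1*13725 = 1/170 - 13725 = -2333249/170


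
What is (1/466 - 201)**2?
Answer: 8773132225/217156 ≈ 40400.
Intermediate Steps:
(1/466 - 201)**2 = (-93665/466)**2 = 8773132225/217156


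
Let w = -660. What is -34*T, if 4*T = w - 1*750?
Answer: 11985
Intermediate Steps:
T = -705/2 (T = (-660 - 1*750)/4 = (-660 - 750)/4 = (¼)*(-1410) = -705/2 ≈ -352.50)
-34*T = -34*(-705/2) = 11985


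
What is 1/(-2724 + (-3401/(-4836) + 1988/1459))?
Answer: -7055724/19205216149 ≈ -0.00036739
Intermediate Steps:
1/(-2724 + (-3401/(-4836) + 1988/1459)) = 1/(-2724 + (-3401*(-1/4836) + 1988*(1/1459))) = 1/(-2724 + (3401/4836 + 1988/1459)) = 1/(-2724 + 14576027/7055724) = 1/(-19205216149/7055724) = -7055724/19205216149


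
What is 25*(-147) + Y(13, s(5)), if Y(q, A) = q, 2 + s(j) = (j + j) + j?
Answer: -3662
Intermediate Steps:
s(j) = -2 + 3*j (s(j) = -2 + ((j + j) + j) = -2 + (2*j + j) = -2 + 3*j)
25*(-147) + Y(13, s(5)) = 25*(-147) + 13 = -3675 + 13 = -3662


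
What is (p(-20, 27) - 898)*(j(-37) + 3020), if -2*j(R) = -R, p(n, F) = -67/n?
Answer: -107411679/40 ≈ -2.6853e+6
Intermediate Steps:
j(R) = R/2 (j(R) = -(-1)*R/2 = R/2)
(p(-20, 27) - 898)*(j(-37) + 3020) = (-67/(-20) - 898)*((½)*(-37) + 3020) = (-67*(-1/20) - 898)*(-37/2 + 3020) = (67/20 - 898)*(6003/2) = -17893/20*6003/2 = -107411679/40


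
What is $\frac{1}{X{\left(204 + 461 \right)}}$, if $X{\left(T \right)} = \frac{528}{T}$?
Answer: $\frac{665}{528} \approx 1.2595$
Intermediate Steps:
$\frac{1}{X{\left(204 + 461 \right)}} = \frac{1}{528 \frac{1}{204 + 461}} = \frac{1}{528 \cdot \frac{1}{665}} = \frac{1}{\frac{528}{665}} = \frac{665}{528}$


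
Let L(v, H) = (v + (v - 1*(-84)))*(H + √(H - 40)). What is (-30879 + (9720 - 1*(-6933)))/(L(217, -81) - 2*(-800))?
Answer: 143533227/415308842 + 20264937*I/415308842 ≈ 0.34561 + 0.048795*I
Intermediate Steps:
L(v, H) = (84 + 2*v)*(H + √(-40 + H)) (L(v, H) = (v + (v + 84))*(H + √(-40 + H)) = (v + (84 + v))*(H + √(-40 + H)) = (84 + 2*v)*(H + √(-40 + H)))
(-30879 + (9720 - 1*(-6933)))/(L(217, -81) - 2*(-800)) = (-30879 + (9720 - 1*(-6933)))/((84*(-81) + 84*√(-40 - 81) + 2*(-81)*217 + 2*217*√(-40 - 81)) - 2*(-800)) = (-30879 + (9720 + 6933))/((-6804 + 84*√(-121) - 35154 + 2*217*√(-121)) + 1600) = (-30879 + 16653)/((-6804 + 84*(11*I) - 35154 + 2*217*(11*I)) + 1600) = -14226/((-6804 + 924*I - 35154 + 4774*I) + 1600) = -14226/((-41958 + 5698*I) + 1600) = -14226*(-40358 - 5698*I)/1661235368 = -7113*(-40358 - 5698*I)/830617684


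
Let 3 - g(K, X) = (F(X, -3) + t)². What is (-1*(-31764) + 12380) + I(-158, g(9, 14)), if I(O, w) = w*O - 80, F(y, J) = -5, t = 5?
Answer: 43590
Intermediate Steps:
g(K, X) = 3 (g(K, X) = 3 - (-5 + 5)² = 3 - 1*0² = 3 - 1*0 = 3 + 0 = 3)
I(O, w) = -80 + O*w (I(O, w) = O*w - 80 = -80 + O*w)
(-1*(-31764) + 12380) + I(-158, g(9, 14)) = (-1*(-31764) + 12380) + (-80 - 158*3) = (31764 + 12380) + (-80 - 474) = 44144 - 554 = 43590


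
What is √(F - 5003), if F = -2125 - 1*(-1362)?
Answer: 31*I*√6 ≈ 75.934*I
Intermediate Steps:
F = -763 (F = -2125 + 1362 = -763)
√(F - 5003) = √(-763 - 5003) = √(-5766) = 31*I*√6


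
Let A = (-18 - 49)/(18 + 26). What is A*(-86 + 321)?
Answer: -15745/44 ≈ -357.84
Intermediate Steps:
A = -67/44 ≈ -1.5227
A*(-86 + 321) = -67*(-86 + 321)/44 = -67/44*235 = -15745/44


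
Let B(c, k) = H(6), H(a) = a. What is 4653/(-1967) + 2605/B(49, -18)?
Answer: 5096117/11802 ≈ 431.80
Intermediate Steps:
B(c, k) = 6
4653/(-1967) + 2605/B(49, -18) = 4653/(-1967) + 2605/6 = 4653*(-1/1967) + 2605*(1/6) = -4653/1967 + 2605/6 = 5096117/11802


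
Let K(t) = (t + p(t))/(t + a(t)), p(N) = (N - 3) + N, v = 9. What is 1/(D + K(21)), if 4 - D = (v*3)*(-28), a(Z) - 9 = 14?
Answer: 11/8375 ≈ 0.0013134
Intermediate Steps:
a(Z) = 23 (a(Z) = 9 + 14 = 23)
p(N) = -3 + 2*N (p(N) = (-3 + N) + N = -3 + 2*N)
K(t) = (-3 + 3*t)/(23 + t) (K(t) = (t + (-3 + 2*t))/(t + 23) = (-3 + 3*t)/(23 + t))
D = 760 (D = 4 - 9*3*(-28) = 4 - 27*(-28) = 4 - 1*(-756) = 4 + 756 = 760)
1/(D + K(21)) = 1/(760 + 3*(-1 + 21)/(23 + 21)) = 1/(760 + 3*20/44) = 1/(760 + 3*(1/44)*20) = 1/(760 + 15/11) = 1/(8375/11) = 11/8375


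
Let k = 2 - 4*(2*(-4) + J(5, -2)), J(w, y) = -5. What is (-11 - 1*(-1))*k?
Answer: -540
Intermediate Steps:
k = 54 (k = 2 - 4*(2*(-4) - 5) = 2 - 4*(-8 - 5) = 2 - 4*(-13) = 2 + 52 = 54)
(-11 - 1*(-1))*k = (-11 - 1*(-1))*54 = (-11 + 1)*54 = -10*54 = -540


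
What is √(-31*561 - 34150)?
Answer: I*√51541 ≈ 227.03*I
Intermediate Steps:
√(-31*561 - 34150) = √(-17391 - 34150) = √(-51541) = I*√51541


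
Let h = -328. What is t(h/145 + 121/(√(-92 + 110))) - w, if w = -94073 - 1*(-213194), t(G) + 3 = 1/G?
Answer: -36438900614532/305890513 + 7632075*√2/305890513 ≈ -1.1912e+5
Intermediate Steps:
t(G) = -3 + 1/G
w = 119121 (w = -94073 + 213194 = 119121)
t(h/145 + 121/(√(-92 + 110))) - w = (-3 + 1/(-328/145 + 121/(√(-92 + 110)))) - 1*119121 = (-3 + 1/(-328*1/145 + 121/(√18))) - 119121 = (-3 + 1/(-328/145 + 121/((3*√2)))) - 119121 = (-3 + 1/(-328/145 + 121*(√2/6))) - 119121 = (-3 + 1/(-328/145 + 121*√2/6)) - 119121 = -119124 + 1/(-328/145 + 121*√2/6)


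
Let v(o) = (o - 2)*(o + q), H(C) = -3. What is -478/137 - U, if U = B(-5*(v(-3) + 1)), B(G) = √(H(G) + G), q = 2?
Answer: -478/137 - I*√33 ≈ -3.4891 - 5.7446*I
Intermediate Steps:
v(o) = (-2 + o)*(2 + o) (v(o) = (o - 2)*(o + 2) = (-2 + o)*(2 + o))
B(G) = √(-3 + G)
U = I*√33 (U = √(-3 - 5*((-4 + (-3)²) + 1)) = √(-3 - 5*((-4 + 9) + 1)) = √(-3 - 5*(5 + 1)) = √(-3 - 5*6) = √(-3 - 30) = √(-33) = I*√33 ≈ 5.7446*I)
-478/137 - U = -478/137 - I*√33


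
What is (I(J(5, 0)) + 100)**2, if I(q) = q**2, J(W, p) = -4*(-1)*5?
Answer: 250000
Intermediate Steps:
J(W, p) = 20 (J(W, p) = 4*5 = 20)
(I(J(5, 0)) + 100)**2 = (20**2 + 100)**2 = (400 + 100)**2 = 500**2 = 250000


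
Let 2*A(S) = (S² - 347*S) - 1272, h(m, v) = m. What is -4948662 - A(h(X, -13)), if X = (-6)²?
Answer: -4942428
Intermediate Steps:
X = 36
A(S) = -636 + S²/2 - 347*S/2 (A(S) = ((S² - 347*S) - 1272)/2 = (-1272 + S² - 347*S)/2 = -636 + S²/2 - 347*S/2)
-4948662 - A(h(X, -13)) = -4948662 - (-636 + (½)*36² - 347/2*36) = -4948662 - (-636 + (½)*1296 - 6246) = -4948662 - (-636 + 648 - 6246) = -4948662 - 1*(-6234) = -4948662 + 6234 = -4942428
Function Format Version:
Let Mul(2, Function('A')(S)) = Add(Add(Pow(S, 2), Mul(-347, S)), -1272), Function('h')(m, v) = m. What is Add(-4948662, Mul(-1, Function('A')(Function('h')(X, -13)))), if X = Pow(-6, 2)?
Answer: -4942428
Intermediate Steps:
X = 36
Function('A')(S) = Add(-636, Mul(Rational(1, 2), Pow(S, 2)), Mul(Rational(-347, 2), S)) (Function('A')(S) = Mul(Rational(1, 2), Add(Add(Pow(S, 2), Mul(-347, S)), -1272)) = Mul(Rational(1, 2), Add(-1272, Pow(S, 2), Mul(-347, S))) = Add(-636, Mul(Rational(1, 2), Pow(S, 2)), Mul(Rational(-347, 2), S)))
Add(-4948662, Mul(-1, Function('A')(Function('h')(X, -13)))) = Add(-4948662, Mul(-1, Add(-636, Mul(Rational(1, 2), Pow(36, 2)), Mul(Rational(-347, 2), 36)))) = Add(-4948662, Mul(-1, Add(-636, Mul(Rational(1, 2), 1296), -6246))) = Add(-4948662, Mul(-1, Add(-636, 648, -6246))) = Add(-4948662, Mul(-1, -6234)) = Add(-4948662, 6234) = -4942428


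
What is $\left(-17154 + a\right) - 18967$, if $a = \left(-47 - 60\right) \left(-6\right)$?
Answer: $-35479$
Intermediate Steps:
$a = 642$ ($a = \left(-107\right) \left(-6\right) = 642$)
$\left(-17154 + a\right) - 18967 = \left(-17154 + 642\right) - 18967 = -16512 - 18967 = -35479$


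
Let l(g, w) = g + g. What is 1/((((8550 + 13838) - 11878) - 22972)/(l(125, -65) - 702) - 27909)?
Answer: -226/6301203 ≈ -3.5866e-5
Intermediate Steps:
l(g, w) = 2*g
1/((((8550 + 13838) - 11878) - 22972)/(l(125, -65) - 702) - 27909) = 1/((((8550 + 13838) - 11878) - 22972)/(2*125 - 702) - 27909) = 1/(((22388 - 11878) - 22972)/(250 - 702) - 27909) = 1/((10510 - 22972)/(-452) - 27909) = 1/(-12462*(-1/452) - 27909) = 1/(6231/226 - 27909) = 1/(-6301203/226) = -226/6301203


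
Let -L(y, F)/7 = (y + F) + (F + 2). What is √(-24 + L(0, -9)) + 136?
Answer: 136 + 2*√22 ≈ 145.38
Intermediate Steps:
L(y, F) = -14 - 14*F - 7*y (L(y, F) = -7*((y + F) + (F + 2)) = -7*((F + y) + (2 + F)) = -7*(2 + y + 2*F) = -14 - 14*F - 7*y)
√(-24 + L(0, -9)) + 136 = √(-24 + (-14 - 14*(-9) - 7*0)) + 136 = √(-24 + (-14 + 126 + 0)) + 136 = √(-24 + 112) + 136 = √88 + 136 = 2*√22 + 136 = 136 + 2*√22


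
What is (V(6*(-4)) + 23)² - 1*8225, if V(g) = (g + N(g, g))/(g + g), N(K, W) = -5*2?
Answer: -4413839/576 ≈ -7662.9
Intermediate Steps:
N(K, W) = -10
V(g) = (-10 + g)/(2*g) (V(g) = (g - 10)/(g + g) = (-10 + g)/((2*g)) = (-10 + g)*(1/(2*g)) = (-10 + g)/(2*g))
(V(6*(-4)) + 23)² - 1*8225 = ((-10 + 6*(-4))/(2*((6*(-4)))) + 23)² - 1*8225 = ((½)*(-10 - 24)/(-24) + 23)² - 8225 = ((½)*(-1/24)*(-34) + 23)² - 8225 = (17/24 + 23)² - 8225 = (569/24)² - 8225 = 323761/576 - 8225 = -4413839/576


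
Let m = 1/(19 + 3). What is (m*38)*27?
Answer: 513/11 ≈ 46.636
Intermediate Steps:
m = 1/22 ≈ 0.045455
(m*38)*27 = ((1/22)*38)*27 = (19/11)*27 = 513/11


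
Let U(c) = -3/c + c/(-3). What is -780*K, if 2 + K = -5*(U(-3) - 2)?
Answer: 1560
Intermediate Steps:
U(c) = -3/c - c/3 (U(c) = -3/c + c*(-⅓) = -3/c - c/3)
K = -2 (K = -2 - 5*((-3/(-3) - ⅓*(-3)) - 2) = -2 - 5*((-3*(-⅓) + 1) - 2) = -2 - 5*((1 + 1) - 2) = -2 - 5*(2 - 2) = -2 - 5*0 = -2 + 0 = -2)
-780*K = -780*(-2) = 1560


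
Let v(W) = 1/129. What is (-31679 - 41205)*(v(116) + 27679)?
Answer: -260239027328/129 ≈ -2.0174e+9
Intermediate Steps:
v(W) = 1/129
(-31679 - 41205)*(v(116) + 27679) = (-31679 - 41205)*(1/129 + 27679) = -72884*3570592/129 = -260239027328/129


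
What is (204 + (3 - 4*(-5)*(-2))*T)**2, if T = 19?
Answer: 249001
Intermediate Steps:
(204 + (3 - 4*(-5)*(-2))*T)**2 = (204 + (3 - 4*(-5)*(-2))*19)**2 = (204 + (3 + 20*(-2))*19)**2 = (204 + (3 - 40)*19)**2 = (204 - 37*19)**2 = (204 - 703)**2 = (-499)**2 = 249001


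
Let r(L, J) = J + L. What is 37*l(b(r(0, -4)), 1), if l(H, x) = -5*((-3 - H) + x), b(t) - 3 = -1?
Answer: 740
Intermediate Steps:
b(t) = 2 (b(t) = 3 - 1 = 2)
l(H, x) = 15 - 5*x + 5*H (l(H, x) = -5*(-3 + x - H) = 15 - 5*x + 5*H)
37*l(b(r(0, -4)), 1) = 37*(15 - 5*1 + 5*2) = 37*(15 - 5 + 10) = 37*20 = 740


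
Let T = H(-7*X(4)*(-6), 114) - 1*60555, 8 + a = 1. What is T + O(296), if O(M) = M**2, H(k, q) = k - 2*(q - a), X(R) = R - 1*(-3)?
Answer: 27113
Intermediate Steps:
X(R) = 3 + R (X(R) = R + 3 = 3 + R)
a = -7 (a = -8 + 1 = -7)
H(k, q) = -14 + k - 2*q (H(k, q) = k - 2*(q - 1*(-7)) = k - 2*(q + 7) = k - 2*(7 + q) = k + (-14 - 2*q) = -14 + k - 2*q)
T = -60503 (T = (-14 - 7*(3 + 4)*(-6) - 2*114) - 1*60555 = (-14 - 7*7*(-6) - 228) - 60555 = (-14 - 49*(-6) - 228) - 60555 = (-14 + 294 - 228) - 60555 = 52 - 60555 = -60503)
T + O(296) = -60503 + 296**2 = -60503 + 87616 = 27113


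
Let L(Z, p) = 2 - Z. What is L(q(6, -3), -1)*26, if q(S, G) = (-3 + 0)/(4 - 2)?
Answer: 91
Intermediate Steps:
q(S, G) = -3/2
L(q(6, -3), -1)*26 = (2 - 1*(-3/2))*26 = (2 + 3/2)*26 = (7/2)*26 = 91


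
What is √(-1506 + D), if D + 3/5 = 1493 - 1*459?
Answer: I*√11815/5 ≈ 21.739*I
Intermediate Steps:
D = 5167/5 (D = -⅗ + (1493 - 1*459) = -⅗ + (1493 - 459) = -⅗ + 1034 = 5167/5 ≈ 1033.4)
√(-1506 + D) = √(-1506 + 5167/5) = √(-2363/5) = I*√11815/5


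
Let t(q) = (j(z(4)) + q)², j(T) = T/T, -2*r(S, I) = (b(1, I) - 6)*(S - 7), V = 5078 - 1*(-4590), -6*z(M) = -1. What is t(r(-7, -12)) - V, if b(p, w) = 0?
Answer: -7987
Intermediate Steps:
z(M) = ⅙ (z(M) = -⅙*(-1) = ⅙)
V = 9668 (V = 5078 + 4590 = 9668)
r(S, I) = -21 + 3*S (r(S, I) = -(0 - 6)*(S - 7)/2 = -(-3)*(-7 + S) = -(42 - 6*S)/2 = -21 + 3*S)
j(T) = 1
t(q) = (1 + q)²
t(r(-7, -12)) - V = (1 + (-21 + 3*(-7)))² - 1*9668 = (1 + (-21 - 21))² - 9668 = (1 - 42)² - 9668 = (-41)² - 9668 = 1681 - 9668 = -7987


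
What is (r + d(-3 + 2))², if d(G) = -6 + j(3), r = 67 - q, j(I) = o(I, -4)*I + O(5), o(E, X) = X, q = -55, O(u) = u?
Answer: 11881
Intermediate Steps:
j(I) = 5 - 4*I (j(I) = -4*I + 5 = 5 - 4*I)
r = 122 (r = 67 - 1*(-55) = 67 + 55 = 122)
d(G) = -13 (d(G) = -6 + (5 - 4*3) = -6 + (5 - 12) = -6 - 7 = -13)
(r + d(-3 + 2))² = (122 - 13)² = 109² = 11881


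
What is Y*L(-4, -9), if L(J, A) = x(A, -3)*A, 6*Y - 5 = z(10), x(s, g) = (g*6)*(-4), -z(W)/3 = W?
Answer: 2700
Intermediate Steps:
z(W) = -3*W
x(s, g) = -24*g (x(s, g) = (6*g)*(-4) = -24*g)
Y = -25/6 (Y = ⅚ + (-3*10)/6 = ⅚ + (⅙)*(-30) = ⅚ - 5 = -25/6 ≈ -4.1667)
L(J, A) = 72*A (L(J, A) = (-24*(-3))*A = 72*A)
Y*L(-4, -9) = -300*(-9) = -25/6*(-648) = 2700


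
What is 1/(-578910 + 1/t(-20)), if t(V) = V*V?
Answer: -400/231563999 ≈ -1.7274e-6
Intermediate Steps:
t(V) = V**2
1/(-578910 + 1/t(-20)) = 1/(-578910 + 1/((-20)**2)) = 1/(-578910 + 1/400) = 1/(-231563999/400) = -400/231563999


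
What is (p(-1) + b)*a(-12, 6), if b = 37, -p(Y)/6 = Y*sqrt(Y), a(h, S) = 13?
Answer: 481 + 78*I ≈ 481.0 + 78.0*I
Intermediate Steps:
p(Y) = -6*Y**(3/2) (p(Y) = -6*Y*sqrt(Y) = -6*Y**(3/2))
(p(-1) + b)*a(-12, 6) = (-(-6)*I + 37)*13 = (6*I + 37)*13 = (37 + 6*I)*13 = 481 + 78*I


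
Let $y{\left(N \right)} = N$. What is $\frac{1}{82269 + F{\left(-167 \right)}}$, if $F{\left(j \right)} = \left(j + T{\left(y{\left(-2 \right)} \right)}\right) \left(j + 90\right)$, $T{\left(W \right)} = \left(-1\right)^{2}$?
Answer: $\frac{1}{95051} \approx 1.0521 \cdot 10^{-5}$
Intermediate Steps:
$T{\left(W \right)} = 1$
$F{\left(j \right)} = \left(1 + j\right) \left(90 + j\right)$ ($F{\left(j \right)} = \left(j + 1\right) \left(j + 90\right) = \left(1 + j\right) \left(90 + j\right)$)
$\frac{1}{82269 + F{\left(-167 \right)}} = \frac{1}{82269 + \left(90 + \left(-167\right)^{2} + 91 \left(-167\right)\right)} = \frac{1}{82269 + \left(90 + 27889 - 15197\right)} = \frac{1}{82269 + 12782} = \frac{1}{95051}$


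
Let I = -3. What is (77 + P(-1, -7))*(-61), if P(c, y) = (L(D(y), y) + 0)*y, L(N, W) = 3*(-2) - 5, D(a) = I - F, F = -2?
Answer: -9394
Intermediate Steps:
D(a) = -1 (D(a) = -3 - 1*(-2) = -3 + 2 = -1)
L(N, W) = -11 (L(N, W) = -6 - 5 = -11)
P(c, y) = -11*y (P(c, y) = (-11 + 0)*y = -11*y)
(77 + P(-1, -7))*(-61) = (77 - 11*(-7))*(-61) = (77 + 77)*(-61) = 154*(-61) = -9394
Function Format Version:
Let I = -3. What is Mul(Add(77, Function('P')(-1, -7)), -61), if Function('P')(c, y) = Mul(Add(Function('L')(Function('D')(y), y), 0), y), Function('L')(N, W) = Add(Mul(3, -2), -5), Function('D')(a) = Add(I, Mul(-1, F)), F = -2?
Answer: -9394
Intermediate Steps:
Function('D')(a) = -1 (Function('D')(a) = Add(-3, Mul(-1, -2)) = Add(-3, 2) = -1)
Function('L')(N, W) = -11 (Function('L')(N, W) = Add(-6, -5) = -11)
Function('P')(c, y) = Mul(-11, y) (Function('P')(c, y) = Mul(Add(-11, 0), y) = Mul(-11, y))
Mul(Add(77, Function('P')(-1, -7)), -61) = Mul(Add(77, Mul(-11, -7)), -61) = Mul(Add(77, 77), -61) = Mul(154, -61) = -9394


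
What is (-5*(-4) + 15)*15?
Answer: 525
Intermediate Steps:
(-5*(-4) + 15)*15 = (20 + 15)*15 = 35*15 = 525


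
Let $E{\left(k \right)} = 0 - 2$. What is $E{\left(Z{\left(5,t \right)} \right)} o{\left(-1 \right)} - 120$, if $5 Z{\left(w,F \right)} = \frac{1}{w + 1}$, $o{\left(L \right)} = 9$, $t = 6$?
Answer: $-138$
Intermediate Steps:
$Z{\left(w,F \right)} = \frac{1}{5 \left(1 + w\right)}$ ($Z{\left(w,F \right)} = \frac{1}{5 \left(w + 1\right)} = \frac{1}{5 \left(1 + w\right)}$)
$E{\left(k \right)} = -2$ ($E{\left(k \right)} = 0 - 2 = -2$)
$E{\left(Z{\left(5,t \right)} \right)} o{\left(-1 \right)} - 120 = \left(-2\right) 9 - 120 = -18 - 120 = -138$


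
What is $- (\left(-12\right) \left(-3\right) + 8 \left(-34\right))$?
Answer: $236$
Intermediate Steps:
$- (\left(-12\right) \left(-3\right) + 8 \left(-34\right)) = - (36 - 272) = \left(-1\right) \left(-236\right) = 236$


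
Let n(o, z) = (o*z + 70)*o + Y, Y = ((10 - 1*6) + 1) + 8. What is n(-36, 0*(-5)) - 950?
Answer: -3457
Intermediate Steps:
Y = 13 (Y = ((10 - 6) + 1) + 8 = (4 + 1) + 8 = 5 + 8 = 13)
n(o, z) = 13 + o*(70 + o*z) (n(o, z) = (o*z + 70)*o + 13 = (70 + o*z)*o + 13 = o*(70 + o*z) + 13 = 13 + o*(70 + o*z))
n(-36, 0*(-5)) - 950 = (13 + 70*(-36) + (0*(-5))*(-36)²) - 950 = (13 - 2520 + 0*1296) - 950 = (13 - 2520 + 0) - 950 = -2507 - 950 = -3457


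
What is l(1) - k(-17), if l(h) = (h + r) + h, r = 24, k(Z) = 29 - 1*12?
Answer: 9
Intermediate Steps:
k(Z) = 17 (k(Z) = 29 - 12 = 17)
l(h) = 24 + 2*h (l(h) = (h + 24) + h = (24 + h) + h = 24 + 2*h)
l(1) - k(-17) = (24 + 2*1) - 1*17 = (24 + 2) - 17 = 26 - 17 = 9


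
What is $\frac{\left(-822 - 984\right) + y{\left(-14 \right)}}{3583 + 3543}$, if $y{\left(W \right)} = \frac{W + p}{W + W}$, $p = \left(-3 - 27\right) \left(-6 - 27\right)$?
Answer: $- \frac{6443}{24941} \approx -0.25833$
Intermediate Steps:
$p = 990$ ($p = \left(-30\right) \left(-33\right) = 990$)
$y{\left(W \right)} = \frac{990 + W}{2 W}$ ($y{\left(W \right)} = \frac{W + 990}{W + W} = \frac{990 + W}{2 W}$)
$\frac{\left(-822 - 984\right) + y{\left(-14 \right)}}{3583 + 3543} = \frac{\left(-822 - 984\right) + \frac{990 - 14}{2 \left(-14\right)}}{3583 + 3543} = \frac{-1806 + \frac{1}{2} \left(- \frac{1}{14}\right) 976}{7126} = \left(-1806 - \frac{244}{7}\right) \frac{1}{7126} = \left(- \frac{12886}{7}\right) \frac{1}{7126} = - \frac{6443}{24941}$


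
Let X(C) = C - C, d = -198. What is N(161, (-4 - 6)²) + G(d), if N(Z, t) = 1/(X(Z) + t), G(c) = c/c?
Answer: 101/100 ≈ 1.0100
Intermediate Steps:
X(C) = 0
G(c) = 1
N(Z, t) = 1/t (N(Z, t) = 1/(0 + t) = 1/t)
N(161, (-4 - 6)²) + G(d) = 1/((-4 - 6)²) + 1 = 1/((-10)²) + 1 = 1/100 + 1 = 101/100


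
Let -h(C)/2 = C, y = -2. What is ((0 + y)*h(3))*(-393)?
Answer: -4716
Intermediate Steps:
h(C) = -2*C
((0 + y)*h(3))*(-393) = ((0 - 2)*(-2*3))*(-393) = -2*(-6)*(-393) = 12*(-393) = -4716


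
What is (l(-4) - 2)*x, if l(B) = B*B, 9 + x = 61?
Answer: 728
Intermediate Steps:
x = 52 (x = -9 + 61 = 52)
l(B) = B²
(l(-4) - 2)*x = ((-4)² - 2)*52 = (16 - 2)*52 = 14*52 = 728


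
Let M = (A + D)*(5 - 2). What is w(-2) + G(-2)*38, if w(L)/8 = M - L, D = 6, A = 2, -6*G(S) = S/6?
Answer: 1891/9 ≈ 210.11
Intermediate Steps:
G(S) = -S/36 (G(S) = -S/(6*6) = -S/36)
M = 24 (M = (2 + 6)*(5 - 2) = 8*3 = 24)
w(L) = 192 - 8*L (w(L) = 8*(24 - L) = 192 - 8*L)
w(-2) + G(-2)*38 = (192 - 8*(-2)) - 1/36*(-2)*38 = (192 + 16) + (1/18)*38 = 208 + 19/9 = 1891/9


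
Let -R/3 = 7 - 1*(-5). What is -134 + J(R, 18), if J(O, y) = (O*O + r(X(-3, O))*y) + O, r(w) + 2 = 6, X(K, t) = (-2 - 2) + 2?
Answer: 1198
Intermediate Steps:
X(K, t) = -2 (X(K, t) = -4 + 2 = -2)
r(w) = 4 (r(w) = -2 + 6 = 4)
R = -36 (R = -3*(7 - 1*(-5)) = -3*(7 + 5) = -3*12 = -36)
J(O, y) = O + O**2 + 4*y (J(O, y) = (O*O + 4*y) + O = (O**2 + 4*y) + O = O + O**2 + 4*y)
-134 + J(R, 18) = -134 + (-36 + (-36)**2 + 4*18) = -134 + (-36 + 1296 + 72) = -134 + 1332 = 1198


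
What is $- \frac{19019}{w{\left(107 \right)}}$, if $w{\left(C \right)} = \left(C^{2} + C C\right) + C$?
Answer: $- \frac{19019}{23005} \approx -0.82673$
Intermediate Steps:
$w{\left(C \right)} = C + 2 C^{2}$ ($w{\left(C \right)} = \left(C^{2} + C^{2}\right) + C = 2 C^{2} + C = C + 2 C^{2}$)
$- \frac{19019}{w{\left(107 \right)}} = - \frac{19019}{107 \left(1 + 2 \cdot 107\right)} = - \frac{19019}{107 \left(1 + 214\right)} = - \frac{19019}{107 \cdot 215} = - \frac{19019}{23005}$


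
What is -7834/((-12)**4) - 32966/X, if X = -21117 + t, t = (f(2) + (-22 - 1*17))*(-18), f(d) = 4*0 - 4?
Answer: 87369319/70305408 ≈ 1.2427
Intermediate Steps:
f(d) = -4 (f(d) = 0 - 4 = -4)
t = 774 (t = (-4 + (-22 - 1*17))*(-18) = (-4 + (-22 - 17))*(-18) = (-4 - 39)*(-18) = -43*(-18) = 774)
X = -20343 (X = -21117 + 774 = -20343)
-7834/((-12)**4) - 32966/X = -7834/((-12)**4) - 32966/(-20343) = -7834/20736 - 32966*(-1/20343) = -7834*1/20736 + 32966/20343 = -3917/10368 + 32966/20343 = 87369319/70305408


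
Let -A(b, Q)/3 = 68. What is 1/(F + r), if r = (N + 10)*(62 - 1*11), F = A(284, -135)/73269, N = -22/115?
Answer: 2808645/1404998524 ≈ 0.0019990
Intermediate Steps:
A(b, Q) = -204 (A(b, Q) = -3*68 = -204)
N = -22/115 (N = -22*1/115 = -22/115 ≈ -0.19130)
F = -68/24423 (F = -204/73269 = -204*1/73269 = -68/24423 ≈ -0.0027843)
r = 57528/115 (r = (-22/115 + 10)*(62 - 1*11) = 1128*(62 - 11)/115 = (1128/115)*51 = 57528/115 ≈ 500.24)
1/(F + r) = 1/(-68/24423 + 57528/115) = 1/(1404998524/2808645) = 2808645/1404998524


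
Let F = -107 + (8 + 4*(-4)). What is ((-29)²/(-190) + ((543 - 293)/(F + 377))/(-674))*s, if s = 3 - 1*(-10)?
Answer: -241406763/4193965 ≈ -57.560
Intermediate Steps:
F = -115 (F = -107 + (8 - 16) = -107 - 8 = -115)
s = 13 (s = 3 + 10 = 13)
((-29)²/(-190) + ((543 - 293)/(F + 377))/(-674))*s = ((-29)²/(-190) + ((543 - 293)/(-115 + 377))/(-674))*13 = (841*(-1/190) + (250/262)*(-1/674))*13 = (-841/190 + (250*(1/262))*(-1/674))*13 = (-841/190 + (125/131)*(-1/674))*13 = (-841/190 - 125/88294)*13 = -18569751/4193965*13 = -241406763/4193965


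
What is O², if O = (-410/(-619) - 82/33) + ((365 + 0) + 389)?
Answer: 236074927972900/417262329 ≈ 5.6577e+5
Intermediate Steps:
O = 15364730/20427 (O = (-410*(-1/619) - 82*1/33) + (365 + 389) = (410/619 - 82/33) + 754 = -37228/20427 + 754 = 15364730/20427 ≈ 752.18)
O² = (15364730/20427)² = 236074927972900/417262329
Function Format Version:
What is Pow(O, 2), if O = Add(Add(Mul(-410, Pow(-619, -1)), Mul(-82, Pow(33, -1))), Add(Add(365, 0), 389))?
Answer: Rational(236074927972900, 417262329) ≈ 5.6577e+5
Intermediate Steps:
O = Rational(15364730, 20427) (O = Add(Add(Mul(-410, Rational(-1, 619)), Mul(-82, Rational(1, 33))), Add(365, 389)) = Add(Add(Rational(410, 619), Rational(-82, 33)), 754) = Add(Rational(-37228, 20427), 754) = Rational(15364730, 20427) ≈ 752.18)
Pow(O, 2) = Pow(Rational(15364730, 20427), 2) = Rational(236074927972900, 417262329)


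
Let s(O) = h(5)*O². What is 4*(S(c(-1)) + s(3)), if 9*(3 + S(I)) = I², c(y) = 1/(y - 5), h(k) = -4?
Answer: -12635/81 ≈ -155.99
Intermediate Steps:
c(y) = 1/(-5 + y)
S(I) = -3 + I²/9
s(O) = -4*O²
4*(S(c(-1)) + s(3)) = 4*((-3 + (1/(-5 - 1))²/9) - 4*3²) = 4*((-3 + (1/(-6))²/9) - 4*9) = 4*((-3 + (-⅙)²/9) - 36) = 4*((-3 + (⅑)*(1/36)) - 36) = 4*((-3 + 1/324) - 36) = 4*(-971/324 - 36) = 4*(-12635/324) = -12635/81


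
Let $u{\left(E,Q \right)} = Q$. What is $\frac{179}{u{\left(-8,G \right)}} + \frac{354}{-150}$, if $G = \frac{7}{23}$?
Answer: $\frac{102512}{175} \approx 585.78$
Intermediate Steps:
$G = \frac{7}{23}$ ($G = 7 \cdot \frac{1}{23} = \frac{7}{23} \approx 0.30435$)
$\frac{179}{u{\left(-8,G \right)}} + \frac{354}{-150} = \frac{179}{\frac{7}{23}} + \frac{354}{-150} = 179 \cdot \frac{23}{7} + 354 \left(- \frac{1}{150}\right) = \frac{4117}{7} - \frac{59}{25} = \frac{102512}{175}$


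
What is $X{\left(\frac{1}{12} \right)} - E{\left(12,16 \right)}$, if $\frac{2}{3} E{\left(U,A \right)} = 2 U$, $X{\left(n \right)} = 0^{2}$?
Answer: $-36$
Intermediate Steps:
$X{\left(n \right)} = 0$
$E{\left(U,A \right)} = 3 U$ ($E{\left(U,A \right)} = \frac{3 \cdot 2 U}{2} = 3 U$)
$X{\left(\frac{1}{12} \right)} - E{\left(12,16 \right)} = 0 - 3 \cdot 12 = 0 - 36 = -36$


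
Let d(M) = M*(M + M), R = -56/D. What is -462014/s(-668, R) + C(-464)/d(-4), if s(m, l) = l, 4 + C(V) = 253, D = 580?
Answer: 153124889/32 ≈ 4.7852e+6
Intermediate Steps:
C(V) = 249 (C(V) = -4 + 253 = 249)
R = -14/145 (R = -56/580 = -56*1/580 = -14/145 ≈ -0.096552)
d(M) = 2*M² (d(M) = M*(2*M) = 2*M²)
-462014/s(-668, R) + C(-464)/d(-4) = -462014/(-14/145) + 249/((2*(-4)²)) = -462014*(-145/14) + 249/((2*16)) = 4785145 + 249/32 = 153124889/32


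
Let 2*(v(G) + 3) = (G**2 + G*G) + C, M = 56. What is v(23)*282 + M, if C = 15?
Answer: 150503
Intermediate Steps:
v(G) = 9/2 + G**2 (v(G) = -3 + ((G**2 + G*G) + 15)/2 = -3 + ((G**2 + G**2) + 15)/2 = -3 + (2*G**2 + 15)/2 = -3 + (15 + 2*G**2)/2 = -3 + (15/2 + G**2) = 9/2 + G**2)
v(23)*282 + M = (9/2 + 23**2)*282 + 56 = (9/2 + 529)*282 + 56 = (1067/2)*282 + 56 = 150447 + 56 = 150503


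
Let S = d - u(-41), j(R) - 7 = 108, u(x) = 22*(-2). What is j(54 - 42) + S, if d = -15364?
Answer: -15205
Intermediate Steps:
u(x) = -44
j(R) = 115 (j(R) = 7 + 108 = 115)
S = -15320 (S = -15364 - 1*(-44) = -15364 + 44 = -15320)
j(54 - 42) + S = 115 - 15320 = -15205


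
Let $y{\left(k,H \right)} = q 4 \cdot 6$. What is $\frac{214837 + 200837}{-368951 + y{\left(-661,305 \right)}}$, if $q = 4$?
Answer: $- \frac{415674}{368855} \approx -1.1269$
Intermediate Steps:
$y{\left(k,H \right)} = 96$ ($y{\left(k,H \right)} = 4 \cdot 4 \cdot 6 = 16 \cdot 6 = 96$)
$\frac{214837 + 200837}{-368951 + y{\left(-661,305 \right)}} = \frac{214837 + 200837}{-368951 + 96} = \frac{415674}{-368855} = 415674 \left(- \frac{1}{368855}\right) = - \frac{415674}{368855}$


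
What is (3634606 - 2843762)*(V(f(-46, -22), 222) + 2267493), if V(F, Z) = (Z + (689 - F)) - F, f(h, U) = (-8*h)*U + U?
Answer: 1806793836160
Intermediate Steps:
f(h, U) = U - 8*U*h (f(h, U) = -8*U*h + U = U - 8*U*h)
V(F, Z) = 689 + Z - 2*F (V(F, Z) = (689 + Z - F) - F = 689 + Z - 2*F)
(3634606 - 2843762)*(V(f(-46, -22), 222) + 2267493) = (3634606 - 2843762)*((689 + 222 - (-44)*(1 - 8*(-46))) + 2267493) = 790844*((689 + 222 - (-44)*(1 + 368)) + 2267493) = 790844*((689 + 222 - (-44)*369) + 2267493) = 790844*((689 + 222 - 2*(-8118)) + 2267493) = 790844*((689 + 222 + 16236) + 2267493) = 790844*(17147 + 2267493) = 790844*2284640 = 1806793836160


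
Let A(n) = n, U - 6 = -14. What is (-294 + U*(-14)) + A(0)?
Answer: -182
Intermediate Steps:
U = -8 (U = 6 - 14 = -8)
(-294 + U*(-14)) + A(0) = (-294 - 8*(-14)) + 0 = (-294 + 112) + 0 = -182 + 0 = -182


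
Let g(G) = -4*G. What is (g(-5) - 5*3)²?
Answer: 25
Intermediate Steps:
(g(-5) - 5*3)² = (-4*(-5) - 5*3)² = (20 - 15)² = 5² = 25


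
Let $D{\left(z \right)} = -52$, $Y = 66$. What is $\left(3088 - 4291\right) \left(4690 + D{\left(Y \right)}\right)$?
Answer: $-5579514$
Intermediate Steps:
$\left(3088 - 4291\right) \left(4690 + D{\left(Y \right)}\right) = \left(3088 - 4291\right) \left(4690 - 52\right) = \left(-1203\right) 4638 = -5579514$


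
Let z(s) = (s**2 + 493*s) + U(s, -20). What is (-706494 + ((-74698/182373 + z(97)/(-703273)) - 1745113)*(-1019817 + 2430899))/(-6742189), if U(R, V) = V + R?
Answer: 18578541534230795532610/50867042517906393 ≈ 3.6524e+5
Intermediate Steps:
U(R, V) = R + V
z(s) = -20 + s**2 + 494*s (z(s) = (s**2 + 493*s) + (s - 20) = (s**2 + 493*s) + (-20 + s) = -20 + s**2 + 494*s)
(-706494 + ((-74698/182373 + z(97)/(-703273)) - 1745113)*(-1019817 + 2430899))/(-6742189) = (-706494 + ((-74698/182373 + (-20 + 97**2 + 494*97)/(-703273)) - 1745113)*(-1019817 + 2430899))/(-6742189) = (-706494 + ((-74698*1/182373 + (-20 + 9409 + 47918)*(-1/703273)) - 1745113)*1411082)*(-1/6742189) = (-706494 + ((-74698/182373 + 57307*(-1/703273)) - 1745113)*1411082)*(-1/6742189) = (-706494 + ((-74698/182373 - 3371/41369) - 1745113)*1411082)*(-1/6742189) = (-706494 + (-3704960945/7544588637 - 1745113)*1411082)*(-1/6742189) = (-706494 - 13166163415041926/7544588637*1411082)*(-1/6742189) = (-706494 - 18578536204024191023932/7544588637)*(-1/6742189) = -18578541534230795532610/7544588637*(-1/6742189) = 18578541534230795532610/50867042517906393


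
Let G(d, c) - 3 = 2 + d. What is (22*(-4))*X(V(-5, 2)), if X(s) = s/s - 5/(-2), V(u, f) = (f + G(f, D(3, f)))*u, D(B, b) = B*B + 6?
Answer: -308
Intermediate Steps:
D(B, b) = 6 + B² (D(B, b) = B² + 6 = 6 + B²)
G(d, c) = 5 + d (G(d, c) = 3 + (2 + d) = 5 + d)
V(u, f) = u*(5 + 2*f) (V(u, f) = (f + (5 + f))*u = (5 + 2*f)*u = u*(5 + 2*f))
X(s) = 7/2 (X(s) = 1 - 5*(-½) = 1 + 5/2 = 7/2)
(22*(-4))*X(V(-5, 2)) = (22*(-4))*(7/2) = -88*7/2 = -308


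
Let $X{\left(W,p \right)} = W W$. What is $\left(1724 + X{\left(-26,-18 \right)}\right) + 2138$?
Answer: $4538$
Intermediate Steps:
$X{\left(W,p \right)} = W^{2}$
$\left(1724 + X{\left(-26,-18 \right)}\right) + 2138 = \left(1724 + \left(-26\right)^{2}\right) + 2138 = \left(1724 + 676\right) + 2138 = 2400 + 2138 = 4538$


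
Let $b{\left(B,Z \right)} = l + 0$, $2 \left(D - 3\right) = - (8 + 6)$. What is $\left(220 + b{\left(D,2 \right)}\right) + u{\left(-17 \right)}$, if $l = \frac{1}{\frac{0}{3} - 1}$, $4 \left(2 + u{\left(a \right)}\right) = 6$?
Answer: $\frac{437}{2} \approx 218.5$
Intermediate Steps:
$u{\left(a \right)} = - \frac{1}{2}$ ($u{\left(a \right)} = -2 + \frac{1}{4} \cdot 6 = -2 + \frac{3}{2} = - \frac{1}{2}$)
$D = -4$ ($D = 3 + \frac{\left(-1\right) \left(8 + 6\right)}{2} = 3 + \frac{\left(-1\right) 14}{2} = 3 + \frac{1}{2} \left(-14\right) = 3 - 7 = -4$)
$l = -1$ ($l = \frac{1}{0 \cdot \frac{1}{3} - 1} = \frac{1}{0 - 1} = \frac{1}{-1} = -1$)
$b{\left(B,Z \right)} = -1$ ($b{\left(B,Z \right)} = -1 + 0 = -1$)
$\left(220 + b{\left(D,2 \right)}\right) + u{\left(-17 \right)} = \left(220 - 1\right) - \frac{1}{2} = 219 - \frac{1}{2} = \frac{437}{2}$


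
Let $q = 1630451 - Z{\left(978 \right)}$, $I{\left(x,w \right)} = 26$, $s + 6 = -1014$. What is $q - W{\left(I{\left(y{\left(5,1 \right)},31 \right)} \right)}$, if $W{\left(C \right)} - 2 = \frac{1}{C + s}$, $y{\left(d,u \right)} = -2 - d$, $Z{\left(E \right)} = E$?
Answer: $\frac{1619694175}{994} \approx 1.6295 \cdot 10^{6}$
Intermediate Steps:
$s = -1020$ ($s = -6 - 1014 = -1020$)
$q = 1629473$ ($q = 1630451 - 978 = 1629473$)
$W{\left(C \right)} = 2 + \frac{1}{-1020 + C}$ ($W{\left(C \right)} = 2 + \frac{1}{C - 1020} = 2 + \frac{1}{-1020 + C}$)
$q - W{\left(I{\left(y{\left(5,1 \right)},31 \right)} \right)} = 1629473 - \frac{-2039 + 2 \cdot 26}{-1020 + 26} = 1629473 - \frac{-2039 + 52}{-994} = 1629473 - \left(- \frac{1}{994}\right) \left(-1987\right) = 1629473 - \frac{1987}{994} = \frac{1619694175}{994}$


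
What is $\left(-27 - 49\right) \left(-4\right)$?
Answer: $304$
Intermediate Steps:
$\left(-27 - 49\right) \left(-4\right) = \left(-76\right) \left(-4\right) = 304$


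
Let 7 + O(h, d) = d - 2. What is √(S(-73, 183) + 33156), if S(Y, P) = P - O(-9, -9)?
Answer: √33357 ≈ 182.64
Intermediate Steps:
O(h, d) = -9 + d (O(h, d) = -7 + (d - 2) = -7 + (-2 + d) = -9 + d)
S(Y, P) = 18 + P (S(Y, P) = P - (-9 - 9) = P - 1*(-18) = P + 18 = 18 + P)
√(S(-73, 183) + 33156) = √((18 + 183) + 33156) = √(201 + 33156) = √33357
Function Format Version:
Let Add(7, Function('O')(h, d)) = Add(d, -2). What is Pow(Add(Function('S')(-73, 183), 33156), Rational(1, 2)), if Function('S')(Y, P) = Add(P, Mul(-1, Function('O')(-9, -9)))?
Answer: Pow(33357, Rational(1, 2)) ≈ 182.64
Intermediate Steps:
Function('O')(h, d) = Add(-9, d) (Function('O')(h, d) = Add(-7, Add(d, -2)) = Add(-7, Add(-2, d)) = Add(-9, d))
Function('S')(Y, P) = Add(18, P) (Function('S')(Y, P) = Add(P, Mul(-1, Add(-9, -9))) = Add(P, Mul(-1, -18)) = Add(P, 18) = Add(18, P))
Pow(Add(Function('S')(-73, 183), 33156), Rational(1, 2)) = Pow(Add(Add(18, 183), 33156), Rational(1, 2)) = Pow(Add(201, 33156), Rational(1, 2)) = Pow(33357, Rational(1, 2))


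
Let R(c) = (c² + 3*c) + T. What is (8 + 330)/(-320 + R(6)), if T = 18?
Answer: -169/124 ≈ -1.3629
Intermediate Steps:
R(c) = 18 + c² + 3*c (R(c) = (c² + 3*c) + 18 = 18 + c² + 3*c)
(8 + 330)/(-320 + R(6)) = (8 + 330)/(-320 + (18 + 6² + 3*6)) = 338/(-320 + (18 + 36 + 18)) = 338/(-320 + 72) = 338/(-248) = 338*(-1/248) = -169/124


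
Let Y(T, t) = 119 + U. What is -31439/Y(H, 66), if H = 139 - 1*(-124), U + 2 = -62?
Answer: -31439/55 ≈ -571.62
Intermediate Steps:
U = -64 (U = -2 - 62 = -64)
H = 263 (H = 139 + 124 = 263)
Y(T, t) = 55 (Y(T, t) = 119 - 64 = 55)
-31439/Y(H, 66) = -31439/55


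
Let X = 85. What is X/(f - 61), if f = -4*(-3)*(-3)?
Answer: -85/97 ≈ -0.87629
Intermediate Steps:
f = -36 (f = 12*(-3) = -36)
X/(f - 61) = 85/(-36 - 61) = 85/(-97) = -1/97*85 = -85/97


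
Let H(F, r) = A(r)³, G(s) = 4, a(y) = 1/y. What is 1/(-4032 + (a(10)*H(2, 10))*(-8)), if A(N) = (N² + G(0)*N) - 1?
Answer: -5/10762636 ≈ -4.6457e-7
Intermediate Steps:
A(N) = -1 + N² + 4*N (A(N) = (N² + 4*N) - 1 = -1 + N² + 4*N)
H(F, r) = (-1 + r² + 4*r)³
1/(-4032 + (a(10)*H(2, 10))*(-8)) = 1/(-4032 + ((-1 + 10² + 4*10)³/10)*(-8)) = 1/(-4032 + ((-1 + 100 + 40)³/10)*(-8)) = 1/(-4032 + ((⅒)*139³)*(-8)) = 1/(-4032 + ((⅒)*2685619)*(-8)) = 1/(-4032 + (2685619/10)*(-8)) = 1/(-4032 - 10742476/5) = 1/(-10762636/5) = -5/10762636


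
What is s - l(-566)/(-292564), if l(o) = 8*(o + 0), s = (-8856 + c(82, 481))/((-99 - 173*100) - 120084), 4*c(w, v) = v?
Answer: 1933242939/40222576412 ≈ 0.048064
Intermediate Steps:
c(w, v) = v/4
s = 34943/549932 (s = (-8856 + (¼)*481)/((-99 - 173*100) - 120084) = (-8856 + 481/4)/((-99 - 17300) - 120084) = -34943/(4*(-17399 - 120084)) = -34943/4/(-137483) = -34943/4*(-1/137483) = 34943/549932 ≈ 0.063541)
l(o) = 8*o
s - l(-566)/(-292564) = 34943/549932 - 8*(-566)/(-292564) = 34943/549932 - (-4528)*(-1)/292564 = 34943/549932 - 1*1132/73141 = 34943/549932 - 1132/73141 = 1933242939/40222576412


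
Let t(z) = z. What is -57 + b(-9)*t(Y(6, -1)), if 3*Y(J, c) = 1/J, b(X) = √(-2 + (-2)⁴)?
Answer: -57 + √14/18 ≈ -56.792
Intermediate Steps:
b(X) = √14 (b(X) = √(-2 + 16) = √14)
Y(J, c) = 1/(3*J)
-57 + b(-9)*t(Y(6, -1)) = -57 + √14*((⅓)/6) = -57 + √14*((⅓)*(⅙)) = -57 + √14*(1/18) = -57 + √14/18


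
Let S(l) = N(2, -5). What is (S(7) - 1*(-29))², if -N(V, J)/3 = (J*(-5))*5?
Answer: 119716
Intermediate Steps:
N(V, J) = 75*J (N(V, J) = -3*J*(-5)*5 = -3*(-5*J)*5 = -(-75)*J = 75*J)
S(l) = -375 (S(l) = 75*(-5) = -375)
(S(7) - 1*(-29))² = (-375 - 1*(-29))² = (-375 + 29)² = (-346)² = 119716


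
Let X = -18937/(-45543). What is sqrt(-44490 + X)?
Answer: I*sqrt(92278731684219)/45543 ≈ 210.93*I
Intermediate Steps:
X = 18937/45543 (X = -18937*(-1/45543) = 18937/45543 ≈ 0.41580)
sqrt(-44490 + X) = sqrt(-44490 + 18937/45543) = sqrt(-2026189133/45543) = I*sqrt(92278731684219)/45543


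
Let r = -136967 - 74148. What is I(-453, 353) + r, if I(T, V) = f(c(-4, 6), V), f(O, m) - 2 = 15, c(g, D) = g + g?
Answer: -211098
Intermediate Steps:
c(g, D) = 2*g
f(O, m) = 17 (f(O, m) = 2 + 15 = 17)
r = -211115
I(T, V) = 17
I(-453, 353) + r = 17 - 211115 = -211098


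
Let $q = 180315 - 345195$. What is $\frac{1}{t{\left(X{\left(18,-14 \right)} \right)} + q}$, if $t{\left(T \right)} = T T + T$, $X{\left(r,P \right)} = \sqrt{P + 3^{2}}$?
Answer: $- \frac{i}{\sqrt{5} + 164885 i} \approx -6.0648 \cdot 10^{-6} - 8.2248 \cdot 10^{-11} i$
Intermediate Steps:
$X{\left(r,P \right)} = \sqrt{9 + P}$ ($X{\left(r,P \right)} = \sqrt{P + 9} = \sqrt{9 + P}$)
$q = -164880$
$t{\left(T \right)} = T + T^{2}$ ($t{\left(T \right)} = T^{2} + T = T + T^{2}$)
$\frac{1}{t{\left(X{\left(18,-14 \right)} \right)} + q} = \frac{1}{\sqrt{9 - 14} \left(1 + \sqrt{9 - 14}\right) - 164880} = \frac{1}{\sqrt{-5} \left(1 + \sqrt{-5}\right) - 164880} = \frac{1}{i \sqrt{5} \left(1 + i \sqrt{5}\right) - 164880} = \frac{1}{-164880 + i \sqrt{5} \left(1 + i \sqrt{5}\right)}$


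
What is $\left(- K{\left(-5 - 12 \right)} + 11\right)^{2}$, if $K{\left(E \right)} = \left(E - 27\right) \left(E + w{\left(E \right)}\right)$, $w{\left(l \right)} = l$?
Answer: $2205225$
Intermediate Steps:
$K{\left(E \right)} = 2 E \left(-27 + E\right)$ ($K{\left(E \right)} = \left(E - 27\right) \left(E + E\right) = \left(-27 + E\right) 2 E = 2 E \left(-27 + E\right)$)
$\left(- K{\left(-5 - 12 \right)} + 11\right)^{2} = \left(- 2 \left(-5 - 12\right) \left(-27 - 17\right) + 11\right)^{2} = \left(- 2 \left(-17\right) \left(-27 - 17\right) + 11\right)^{2} = \left(- 2 \left(-17\right) \left(-44\right) + 11\right)^{2} = \left(\left(-1\right) 1496 + 11\right)^{2} = \left(-1496 + 11\right)^{2} = \left(-1485\right)^{2} = 2205225$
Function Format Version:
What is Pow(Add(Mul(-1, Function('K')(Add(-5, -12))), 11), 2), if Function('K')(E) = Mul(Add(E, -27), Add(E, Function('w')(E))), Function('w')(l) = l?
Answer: 2205225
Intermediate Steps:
Function('K')(E) = Mul(2, E, Add(-27, E)) (Function('K')(E) = Mul(Add(E, -27), Add(E, E)) = Mul(Add(-27, E), Mul(2, E)) = Mul(2, E, Add(-27, E)))
Pow(Add(Mul(-1, Function('K')(Add(-5, -12))), 11), 2) = Pow(Add(Mul(-1, Mul(2, Add(-5, -12), Add(-27, Add(-5, -12)))), 11), 2) = Pow(Add(Mul(-1, Mul(2, -17, Add(-27, -17))), 11), 2) = Pow(Add(Mul(-1, Mul(2, -17, -44)), 11), 2) = Pow(Add(Mul(-1, 1496), 11), 2) = Pow(Add(-1496, 11), 2) = Pow(-1485, 2) = 2205225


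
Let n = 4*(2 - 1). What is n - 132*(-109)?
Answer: 14392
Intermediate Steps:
n = 4 (n = 4*1 = 4)
n - 132*(-109) = 4 - 132*(-109) = 4 + 14388 = 14392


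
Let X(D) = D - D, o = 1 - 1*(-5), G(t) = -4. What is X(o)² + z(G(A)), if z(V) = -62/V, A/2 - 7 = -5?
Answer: 31/2 ≈ 15.500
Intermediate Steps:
A = 4 (A = 14 + 2*(-5) = 14 - 10 = 4)
o = 6 (o = 1 + 5 = 6)
X(D) = 0
X(o)² + z(G(A)) = 0² - 62/(-4) = 0 - 62*(-¼) = 0 + 31/2 = 31/2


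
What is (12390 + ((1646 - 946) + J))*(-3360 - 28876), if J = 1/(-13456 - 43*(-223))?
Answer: -1631755018844/3867 ≈ -4.2197e+8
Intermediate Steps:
J = -1/3867 (J = 1/(-13456 + 9589) = 1/(-3867) = -1/3867 ≈ -0.00025860)
(12390 + ((1646 - 946) + J))*(-3360 - 28876) = (12390 + ((1646 - 946) - 1/3867))*(-3360 - 28876) = (12390 + (700 - 1/3867))*(-32236) = (12390 + 2706899/3867)*(-32236) = (50619029/3867)*(-32236) = -1631755018844/3867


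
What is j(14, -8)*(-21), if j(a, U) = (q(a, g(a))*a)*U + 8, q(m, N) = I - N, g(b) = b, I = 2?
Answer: -28392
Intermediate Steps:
q(m, N) = 2 - N
j(a, U) = 8 + U*a*(2 - a) (j(a, U) = ((2 - a)*a)*U + 8 = (a*(2 - a))*U + 8 = U*a*(2 - a) + 8 = 8 + U*a*(2 - a))
j(14, -8)*(-21) = (8 - 1*(-8)*14*(-2 + 14))*(-21) = (8 - 1*(-8)*14*12)*(-21) = (8 + 1344)*(-21) = 1352*(-21) = -28392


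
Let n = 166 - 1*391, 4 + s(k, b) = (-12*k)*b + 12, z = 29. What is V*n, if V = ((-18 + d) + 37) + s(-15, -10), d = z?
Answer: 392400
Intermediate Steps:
d = 29
s(k, b) = 8 - 12*b*k (s(k, b) = -4 + ((-12*k)*b + 12) = -4 + (-12*b*k + 12) = -4 + (12 - 12*b*k) = 8 - 12*b*k)
n = -225 (n = 166 - 391 = -225)
V = -1744 (V = ((-18 + 29) + 37) + (8 - 12*(-10)*(-15)) = (11 + 37) + (8 - 1800) = 48 - 1792 = -1744)
V*n = -1744*(-225) = 392400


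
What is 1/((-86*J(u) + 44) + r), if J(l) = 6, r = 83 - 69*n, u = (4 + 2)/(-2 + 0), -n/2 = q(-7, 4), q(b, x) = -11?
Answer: -1/1907 ≈ -0.00052438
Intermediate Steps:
n = 22 (n = -2*(-11) = 22)
u = -3 (u = 6/(-2) = 6*(-½) = -3)
r = -1435 (r = 83 - 69*22 = 83 - 1518 = -1435)
1/((-86*J(u) + 44) + r) = 1/((-86*6 + 44) - 1435) = 1/((-516 + 44) - 1435) = 1/(-472 - 1435) = 1/(-1907) = -1/1907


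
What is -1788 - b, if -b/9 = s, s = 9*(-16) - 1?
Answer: -3093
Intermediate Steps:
s = -145 (s = -144 - 1 = -145)
b = 1305 (b = -9*(-145) = 1305)
-1788 - b = -1788 - 1*1305 = -1788 - 1305 = -3093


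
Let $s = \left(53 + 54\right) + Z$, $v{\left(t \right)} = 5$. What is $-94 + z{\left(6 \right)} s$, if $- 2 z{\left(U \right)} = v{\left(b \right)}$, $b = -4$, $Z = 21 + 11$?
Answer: $- \frac{883}{2} \approx -441.5$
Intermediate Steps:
$Z = 32$
$z{\left(U \right)} = - \frac{5}{2}$ ($z{\left(U \right)} = \left(- \frac{1}{2}\right) 5 = - \frac{5}{2}$)
$s = 139$ ($s = \left(53 + 54\right) + 32 = 107 + 32 = 139$)
$-94 + z{\left(6 \right)} s = -94 - \frac{695}{2} = - \frac{883}{2}$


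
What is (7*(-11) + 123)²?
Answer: 2116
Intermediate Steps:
(7*(-11) + 123)² = (-77 + 123)² = 46² = 2116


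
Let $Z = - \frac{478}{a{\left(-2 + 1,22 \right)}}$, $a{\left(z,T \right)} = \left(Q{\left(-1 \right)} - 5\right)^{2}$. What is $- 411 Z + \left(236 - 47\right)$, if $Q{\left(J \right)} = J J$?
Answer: $\frac{99741}{8} \approx 12468.0$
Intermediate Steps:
$Q{\left(J \right)} = J^{2}$
$a{\left(z,T \right)} = 16$ ($a{\left(z,T \right)} = \left(\left(-1\right)^{2} - 5\right)^{2} = \left(1 - 5\right)^{2} = \left(-4\right)^{2} = 16$)
$Z = - \frac{239}{8}$ ($Z = - \frac{478}{16} = \left(-478\right) \frac{1}{16} = - \frac{239}{8} \approx -29.875$)
$- 411 Z + \left(236 - 47\right) = \left(-411\right) \left(- \frac{239}{8}\right) + \left(236 - 47\right) = \frac{98229}{8} + 189 = \frac{99741}{8}$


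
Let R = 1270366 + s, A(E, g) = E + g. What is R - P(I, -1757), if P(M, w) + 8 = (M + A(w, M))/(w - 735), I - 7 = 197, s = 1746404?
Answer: 7517809427/2492 ≈ 3.0168e+6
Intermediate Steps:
I = 204 (I = 7 + 197 = 204)
R = 3016770 (R = 1270366 + 1746404 = 3016770)
P(M, w) = -8 + (w + 2*M)/(-735 + w) (P(M, w) = -8 + (M + (w + M))/(w - 735) = -8 + (M + (M + w))/(-735 + w) = -8 + (w + 2*M)/(-735 + w))
R - P(I, -1757) = 3016770 - (5880 - 7*(-1757) + 2*204)/(-735 - 1757) = 3016770 - (5880 + 12299 + 408)/(-2492) = 3016770 - (-1)*18587/2492 = 3016770 - 1*(-18587/2492) = 3016770 + 18587/2492 = 7517809427/2492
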